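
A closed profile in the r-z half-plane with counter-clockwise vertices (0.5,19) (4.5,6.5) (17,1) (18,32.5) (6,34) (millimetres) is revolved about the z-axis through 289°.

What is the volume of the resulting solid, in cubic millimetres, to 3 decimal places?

Volume = 22408.607 mm³

Profile (r,z), 5 vertices: (0.5,19) (4.5,6.5) (17,1) (18,32.5) (6,34)
edge 0: (0.5,19)→(4.5,6.5)  cross = 0.5·6.5 − 4.5·19 = -82.2500; (r_i+r_j)·cross = 5·-82.2500 = -411.2500
edge 1: (4.5,6.5)→(17,1)  cross = 4.5·1 − 17·6.5 = -106.0000; (r_i+r_j)·cross = 21.5·-106.0000 = -2279.0000
edge 2: (17,1)→(18,32.5)  cross = 17·32.5 − 18·1 = 534.5000; (r_i+r_j)·cross = 35·534.5000 = 18707.5000
edge 3: (18,32.5)→(6,34)  cross = 18·34 − 6·32.5 = 417.0000; (r_i+r_j)·cross = 24·417.0000 = 10008.0000
edge 4: (6,34)→(0.5,19)  cross = 6·19 − 0.5·34 = 97.0000; (r_i+r_j)·cross = 6.5·97.0000 = 630.5000
Σcross = 860.2500 → A = |Σcross|/2 = 430.1250 mm²
Σ(r_i+r_j)·cross = 26655.7500 → first moment M = |Σ|/6 = 4442.6250
R_c = M/A = 4442.6250/430.1250 = 10.3287 mm
θ = 289° = 5.044002 rad
V = θ·R_c·A = 5.044002·10.3287·430.1250 = 22408.607 mm³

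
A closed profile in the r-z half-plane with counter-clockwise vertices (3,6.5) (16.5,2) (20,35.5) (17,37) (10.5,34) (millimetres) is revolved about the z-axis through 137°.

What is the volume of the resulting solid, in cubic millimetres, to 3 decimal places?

Volume = 11059.490 mm³

Profile (r,z), 5 vertices: (3,6.5) (16.5,2) (20,35.5) (17,37) (10.5,34)
edge 0: (3,6.5)→(16.5,2)  cross = 3·2 − 16.5·6.5 = -101.2500; (r_i+r_j)·cross = 19.5·-101.2500 = -1974.3750
edge 1: (16.5,2)→(20,35.5)  cross = 16.5·35.5 − 20·2 = 545.7500; (r_i+r_j)·cross = 36.5·545.7500 = 19919.8750
edge 2: (20,35.5)→(17,37)  cross = 20·37 − 17·35.5 = 136.5000; (r_i+r_j)·cross = 37·136.5000 = 5050.5000
edge 3: (17,37)→(10.5,34)  cross = 17·34 − 10.5·37 = 189.5000; (r_i+r_j)·cross = 27.5·189.5000 = 5211.2500
edge 4: (10.5,34)→(3,6.5)  cross = 10.5·6.5 − 3·34 = -33.7500; (r_i+r_j)·cross = 13.5·-33.7500 = -455.6250
Σcross = 736.7500 → A = |Σcross|/2 = 368.3750 mm²
Σ(r_i+r_j)·cross = 27751.6250 → first moment M = |Σ|/6 = 4625.2708
R_c = M/A = 4625.2708/368.3750 = 12.5559 mm
θ = 137° = 2.391101 rad
V = θ·R_c·A = 2.391101·12.5559·368.3750 = 11059.490 mm³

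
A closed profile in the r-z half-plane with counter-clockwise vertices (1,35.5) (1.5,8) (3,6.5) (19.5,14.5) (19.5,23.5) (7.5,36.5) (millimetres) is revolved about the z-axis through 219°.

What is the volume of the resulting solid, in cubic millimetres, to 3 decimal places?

Profile (r,z), 6 vertices: (1,35.5) (1.5,8) (3,6.5) (19.5,14.5) (19.5,23.5) (7.5,36.5)
edge 0: (1,35.5)→(1.5,8)  cross = 1·8 − 1.5·35.5 = -45.2500; (r_i+r_j)·cross = 2.5·-45.2500 = -113.1250
edge 1: (1.5,8)→(3,6.5)  cross = 1.5·6.5 − 3·8 = -14.2500; (r_i+r_j)·cross = 4.5·-14.2500 = -64.1250
edge 2: (3,6.5)→(19.5,14.5)  cross = 3·14.5 − 19.5·6.5 = -83.2500; (r_i+r_j)·cross = 22.5·-83.2500 = -1873.1250
edge 3: (19.5,14.5)→(19.5,23.5)  cross = 19.5·23.5 − 19.5·14.5 = 175.5000; (r_i+r_j)·cross = 39·175.5000 = 6844.5000
edge 4: (19.5,23.5)→(7.5,36.5)  cross = 19.5·36.5 − 7.5·23.5 = 535.5000; (r_i+r_j)·cross = 27·535.5000 = 14458.5000
edge 5: (7.5,36.5)→(1,35.5)  cross = 7.5·35.5 − 1·36.5 = 229.7500; (r_i+r_j)·cross = 8.5·229.7500 = 1952.8750
Σcross = 798.0000 → A = |Σcross|/2 = 399.0000 mm²
Σ(r_i+r_j)·cross = 21205.5000 → first moment M = |Σ|/6 = 3534.2500
R_c = M/A = 3534.2500/399.0000 = 8.8578 mm
θ = 219° = 3.822271 rad
V = θ·R_c·A = 3.822271·8.8578·399.0000 = 13508.862 mm³

Volume = 13508.862 mm³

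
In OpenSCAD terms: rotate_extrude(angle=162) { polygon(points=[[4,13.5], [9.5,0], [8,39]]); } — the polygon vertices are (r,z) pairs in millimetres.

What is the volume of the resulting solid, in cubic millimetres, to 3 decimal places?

Profile (r,z), 3 vertices: (4,13.5) (9.5,0) (8,39)
edge 0: (4,13.5)→(9.5,0)  cross = 4·0 − 9.5·13.5 = -128.2500; (r_i+r_j)·cross = 13.5·-128.2500 = -1731.3750
edge 1: (9.5,0)→(8,39)  cross = 9.5·39 − 8·0 = 370.5000; (r_i+r_j)·cross = 17.5·370.5000 = 6483.7500
edge 2: (8,39)→(4,13.5)  cross = 8·13.5 − 4·39 = -48.0000; (r_i+r_j)·cross = 12·-48.0000 = -576.0000
Σcross = 194.2500 → A = |Σcross|/2 = 97.1250 mm²
Σ(r_i+r_j)·cross = 4176.3750 → first moment M = |Σ|/6 = 696.0625
R_c = M/A = 696.0625/97.1250 = 7.1667 mm
θ = 162° = 2.827433 rad
V = θ·R_c·A = 2.827433·7.1667·97.1250 = 1968.070 mm³

Volume = 1968.070 mm³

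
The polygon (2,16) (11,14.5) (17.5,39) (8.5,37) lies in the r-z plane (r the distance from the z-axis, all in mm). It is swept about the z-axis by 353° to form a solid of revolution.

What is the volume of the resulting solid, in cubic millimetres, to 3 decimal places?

Profile (r,z), 4 vertices: (2,16) (11,14.5) (17.5,39) (8.5,37)
edge 0: (2,16)→(11,14.5)  cross = 2·14.5 − 11·16 = -147.0000; (r_i+r_j)·cross = 13·-147.0000 = -1911.0000
edge 1: (11,14.5)→(17.5,39)  cross = 11·39 − 17.5·14.5 = 175.2500; (r_i+r_j)·cross = 28.5·175.2500 = 4994.6250
edge 2: (17.5,39)→(8.5,37)  cross = 17.5·37 − 8.5·39 = 316.0000; (r_i+r_j)·cross = 26·316.0000 = 8216.0000
edge 3: (8.5,37)→(2,16)  cross = 8.5·16 − 2·37 = 62.0000; (r_i+r_j)·cross = 10.5·62.0000 = 651.0000
Σcross = 406.2500 → A = |Σcross|/2 = 203.1250 mm²
Σ(r_i+r_j)·cross = 11950.6250 → first moment M = |Σ|/6 = 1991.7708
R_c = M/A = 1991.7708/203.1250 = 9.8056 mm
θ = 353° = 6.161012 rad
V = θ·R_c·A = 6.161012·9.8056·203.1250 = 12271.325 mm³

Volume = 12271.325 mm³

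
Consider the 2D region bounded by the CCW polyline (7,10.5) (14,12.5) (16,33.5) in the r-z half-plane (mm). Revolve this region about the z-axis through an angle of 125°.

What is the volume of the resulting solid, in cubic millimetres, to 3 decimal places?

Profile (r,z), 3 vertices: (7,10.5) (14,12.5) (16,33.5)
edge 0: (7,10.5)→(14,12.5)  cross = 7·12.5 − 14·10.5 = -59.5000; (r_i+r_j)·cross = 21·-59.5000 = -1249.5000
edge 1: (14,12.5)→(16,33.5)  cross = 14·33.5 − 16·12.5 = 269.0000; (r_i+r_j)·cross = 30·269.0000 = 8070.0000
edge 2: (16,33.5)→(7,10.5)  cross = 16·10.5 − 7·33.5 = -66.5000; (r_i+r_j)·cross = 23·-66.5000 = -1529.5000
Σcross = 143.0000 → A = |Σcross|/2 = 71.5000 mm²
Σ(r_i+r_j)·cross = 5291.0000 → first moment M = |Σ|/6 = 881.8333
R_c = M/A = 881.8333/71.5000 = 12.3333 mm
θ = 125° = 2.181662 rad
V = θ·R_c·A = 2.181662·12.3333·71.5000 = 1923.862 mm³

Volume = 1923.862 mm³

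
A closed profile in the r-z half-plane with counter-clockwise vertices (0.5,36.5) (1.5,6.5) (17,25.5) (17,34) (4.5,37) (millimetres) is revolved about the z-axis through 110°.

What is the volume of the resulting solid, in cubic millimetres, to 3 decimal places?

Profile (r,z), 5 vertices: (0.5,36.5) (1.5,6.5) (17,25.5) (17,34) (4.5,37)
edge 0: (0.5,36.5)→(1.5,6.5)  cross = 0.5·6.5 − 1.5·36.5 = -51.5000; (r_i+r_j)·cross = 2·-51.5000 = -103.0000
edge 1: (1.5,6.5)→(17,25.5)  cross = 1.5·25.5 − 17·6.5 = -72.2500; (r_i+r_j)·cross = 18.5·-72.2500 = -1336.6250
edge 2: (17,25.5)→(17,34)  cross = 17·34 − 17·25.5 = 144.5000; (r_i+r_j)·cross = 34·144.5000 = 4913.0000
edge 3: (17,34)→(4.5,37)  cross = 17·37 − 4.5·34 = 476.0000; (r_i+r_j)·cross = 21.5·476.0000 = 10234.0000
edge 4: (4.5,37)→(0.5,36.5)  cross = 4.5·36.5 − 0.5·37 = 145.7500; (r_i+r_j)·cross = 5·145.7500 = 728.7500
Σcross = 642.5000 → A = |Σcross|/2 = 321.2500 mm²
Σ(r_i+r_j)·cross = 14436.1250 → first moment M = |Σ|/6 = 2406.0208
R_c = M/A = 2406.0208/321.2500 = 7.4896 mm
θ = 110° = 1.919862 rad
V = θ·R_c·A = 1.919862·7.4896·321.2500 = 4619.228 mm³

Volume = 4619.228 mm³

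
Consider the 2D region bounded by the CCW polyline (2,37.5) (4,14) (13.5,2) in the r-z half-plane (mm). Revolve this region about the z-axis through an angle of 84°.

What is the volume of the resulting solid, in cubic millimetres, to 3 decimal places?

Profile (r,z), 3 vertices: (2,37.5) (4,14) (13.5,2)
edge 0: (2,37.5)→(4,14)  cross = 2·14 − 4·37.5 = -122.0000; (r_i+r_j)·cross = 6·-122.0000 = -732.0000
edge 1: (4,14)→(13.5,2)  cross = 4·2 − 13.5·14 = -181.0000; (r_i+r_j)·cross = 17.5·-181.0000 = -3167.5000
edge 2: (13.5,2)→(2,37.5)  cross = 13.5·37.5 − 2·2 = 502.2500; (r_i+r_j)·cross = 15.5·502.2500 = 7784.8750
Σcross = 199.2500 → A = |Σcross|/2 = 99.6250 mm²
Σ(r_i+r_j)·cross = 3885.3750 → first moment M = |Σ|/6 = 647.5625
R_c = M/A = 647.5625/99.6250 = 6.5000 mm
θ = 84° = 1.466077 rad
V = θ·R_c·A = 1.466077·6.5000·99.6250 = 949.376 mm³

Volume = 949.376 mm³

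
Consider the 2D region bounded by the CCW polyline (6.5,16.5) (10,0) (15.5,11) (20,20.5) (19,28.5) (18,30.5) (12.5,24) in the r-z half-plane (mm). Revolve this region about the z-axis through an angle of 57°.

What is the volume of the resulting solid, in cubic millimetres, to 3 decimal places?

Volume = 2579.158 mm³

Profile (r,z), 7 vertices: (6.5,16.5) (10,0) (15.5,11) (20,20.5) (19,28.5) (18,30.5) (12.5,24)
edge 0: (6.5,16.5)→(10,0)  cross = 6.5·0 − 10·16.5 = -165.0000; (r_i+r_j)·cross = 16.5·-165.0000 = -2722.5000
edge 1: (10,0)→(15.5,11)  cross = 10·11 − 15.5·0 = 110.0000; (r_i+r_j)·cross = 25.5·110.0000 = 2805.0000
edge 2: (15.5,11)→(20,20.5)  cross = 15.5·20.5 − 20·11 = 97.7500; (r_i+r_j)·cross = 35.5·97.7500 = 3470.1250
edge 3: (20,20.5)→(19,28.5)  cross = 20·28.5 − 19·20.5 = 180.5000; (r_i+r_j)·cross = 39·180.5000 = 7039.5000
edge 4: (19,28.5)→(18,30.5)  cross = 19·30.5 − 18·28.5 = 66.5000; (r_i+r_j)·cross = 37·66.5000 = 2460.5000
edge 5: (18,30.5)→(12.5,24)  cross = 18·24 − 12.5·30.5 = 50.7500; (r_i+r_j)·cross = 30.5·50.7500 = 1547.8750
edge 6: (12.5,24)→(6.5,16.5)  cross = 12.5·16.5 − 6.5·24 = 50.2500; (r_i+r_j)·cross = 19·50.2500 = 954.7500
Σcross = 390.7500 → A = |Σcross|/2 = 195.3750 mm²
Σ(r_i+r_j)·cross = 15555.2500 → first moment M = |Σ|/6 = 2592.5417
R_c = M/A = 2592.5417/195.3750 = 13.2696 mm
θ = 57° = 0.994838 rad
V = θ·R_c·A = 0.994838·13.2696·195.3750 = 2579.158 mm³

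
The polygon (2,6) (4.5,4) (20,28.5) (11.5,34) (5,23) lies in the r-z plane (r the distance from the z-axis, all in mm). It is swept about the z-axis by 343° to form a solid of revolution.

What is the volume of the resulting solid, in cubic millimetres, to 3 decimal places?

Volume = 13571.099 mm³

Profile (r,z), 5 vertices: (2,6) (4.5,4) (20,28.5) (11.5,34) (5,23)
edge 0: (2,6)→(4.5,4)  cross = 2·4 − 4.5·6 = -19.0000; (r_i+r_j)·cross = 6.5·-19.0000 = -123.5000
edge 1: (4.5,4)→(20,28.5)  cross = 4.5·28.5 − 20·4 = 48.2500; (r_i+r_j)·cross = 24.5·48.2500 = 1182.1250
edge 2: (20,28.5)→(11.5,34)  cross = 20·34 − 11.5·28.5 = 352.2500; (r_i+r_j)·cross = 31.5·352.2500 = 11095.8750
edge 3: (11.5,34)→(5,23)  cross = 11.5·23 − 5·34 = 94.5000; (r_i+r_j)·cross = 16.5·94.5000 = 1559.2500
edge 4: (5,23)→(2,6)  cross = 5·6 − 2·23 = -16.0000; (r_i+r_j)·cross = 7·-16.0000 = -112.0000
Σcross = 460.0000 → A = |Σcross|/2 = 230.0000 mm²
Σ(r_i+r_j)·cross = 13601.7500 → first moment M = |Σ|/6 = 2266.9583
R_c = M/A = 2266.9583/230.0000 = 9.8563 mm
θ = 343° = 5.986479 rad
V = θ·R_c·A = 5.986479·9.8563·230.0000 = 13571.099 mm³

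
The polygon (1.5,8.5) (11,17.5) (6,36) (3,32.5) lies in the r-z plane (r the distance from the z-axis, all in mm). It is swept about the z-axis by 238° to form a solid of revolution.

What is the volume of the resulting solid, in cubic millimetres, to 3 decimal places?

Profile (r,z), 4 vertices: (1.5,8.5) (11,17.5) (6,36) (3,32.5)
edge 0: (1.5,8.5)→(11,17.5)  cross = 1.5·17.5 − 11·8.5 = -67.2500; (r_i+r_j)·cross = 12.5·-67.2500 = -840.6250
edge 1: (11,17.5)→(6,36)  cross = 11·36 − 6·17.5 = 291.0000; (r_i+r_j)·cross = 17·291.0000 = 4947.0000
edge 2: (6,36)→(3,32.5)  cross = 6·32.5 − 3·36 = 87.0000; (r_i+r_j)·cross = 9·87.0000 = 783.0000
edge 3: (3,32.5)→(1.5,8.5)  cross = 3·8.5 − 1.5·32.5 = -23.2500; (r_i+r_j)·cross = 4.5·-23.2500 = -104.6250
Σcross = 287.5000 → A = |Σcross|/2 = 143.7500 mm²
Σ(r_i+r_j)·cross = 4784.7500 → first moment M = |Σ|/6 = 797.4583
R_c = M/A = 797.4583/143.7500 = 5.5475 mm
θ = 238° = 4.153884 rad
V = θ·R_c·A = 4.153884·5.5475·143.7500 = 3312.549 mm³

Volume = 3312.549 mm³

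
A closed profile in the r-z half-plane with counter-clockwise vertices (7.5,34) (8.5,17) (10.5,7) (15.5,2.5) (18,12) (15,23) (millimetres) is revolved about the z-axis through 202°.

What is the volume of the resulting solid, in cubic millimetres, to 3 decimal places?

Profile (r,z), 6 vertices: (7.5,34) (8.5,17) (10.5,7) (15.5,2.5) (18,12) (15,23)
edge 0: (7.5,34)→(8.5,17)  cross = 7.5·17 − 8.5·34 = -161.5000; (r_i+r_j)·cross = 16·-161.5000 = -2584.0000
edge 1: (8.5,17)→(10.5,7)  cross = 8.5·7 − 10.5·17 = -119.0000; (r_i+r_j)·cross = 19·-119.0000 = -2261.0000
edge 2: (10.5,7)→(15.5,2.5)  cross = 10.5·2.5 − 15.5·7 = -82.2500; (r_i+r_j)·cross = 26·-82.2500 = -2138.5000
edge 3: (15.5,2.5)→(18,12)  cross = 15.5·12 − 18·2.5 = 141.0000; (r_i+r_j)·cross = 33.5·141.0000 = 4723.5000
edge 4: (18,12)→(15,23)  cross = 18·23 − 15·12 = 234.0000; (r_i+r_j)·cross = 33·234.0000 = 7722.0000
edge 5: (15,23)→(7.5,34)  cross = 15·34 − 7.5·23 = 337.5000; (r_i+r_j)·cross = 22.5·337.5000 = 7593.7500
Σcross = 349.7500 → A = |Σcross|/2 = 174.8750 mm²
Σ(r_i+r_j)·cross = 13055.7500 → first moment M = |Σ|/6 = 2175.9583
R_c = M/A = 2175.9583/174.8750 = 12.4429 mm
θ = 202° = 3.525565 rad
V = θ·R_c·A = 3.525565·12.4429·174.8750 = 7671.483 mm³

Volume = 7671.483 mm³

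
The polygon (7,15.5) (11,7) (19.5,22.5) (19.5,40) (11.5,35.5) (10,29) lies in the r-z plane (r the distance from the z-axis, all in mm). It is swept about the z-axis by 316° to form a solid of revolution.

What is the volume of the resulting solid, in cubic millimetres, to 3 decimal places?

Volume = 18778.245 mm³

Profile (r,z), 6 vertices: (7,15.5) (11,7) (19.5,22.5) (19.5,40) (11.5,35.5) (10,29)
edge 0: (7,15.5)→(11,7)  cross = 7·7 − 11·15.5 = -121.5000; (r_i+r_j)·cross = 18·-121.5000 = -2187.0000
edge 1: (11,7)→(19.5,22.5)  cross = 11·22.5 − 19.5·7 = 111.0000; (r_i+r_j)·cross = 30.5·111.0000 = 3385.5000
edge 2: (19.5,22.5)→(19.5,40)  cross = 19.5·40 − 19.5·22.5 = 341.2500; (r_i+r_j)·cross = 39·341.2500 = 13308.7500
edge 3: (19.5,40)→(11.5,35.5)  cross = 19.5·35.5 − 11.5·40 = 232.2500; (r_i+r_j)·cross = 31·232.2500 = 7199.7500
edge 4: (11.5,35.5)→(10,29)  cross = 11.5·29 − 10·35.5 = -21.5000; (r_i+r_j)·cross = 21.5·-21.5000 = -462.2500
edge 5: (10,29)→(7,15.5)  cross = 10·15.5 − 7·29 = -48.0000; (r_i+r_j)·cross = 17·-48.0000 = -816.0000
Σcross = 493.5000 → A = |Σcross|/2 = 246.7500 mm²
Σ(r_i+r_j)·cross = 20428.7500 → first moment M = |Σ|/6 = 3404.7917
R_c = M/A = 3404.7917/246.7500 = 13.7985 mm
θ = 316° = 5.515240 rad
V = θ·R_c·A = 5.515240·13.7985·246.7500 = 18778.245 mm³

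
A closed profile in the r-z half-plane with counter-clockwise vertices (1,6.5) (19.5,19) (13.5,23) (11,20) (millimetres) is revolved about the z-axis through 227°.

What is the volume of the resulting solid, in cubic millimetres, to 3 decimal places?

Volume = 3408.305 mm³

Profile (r,z), 4 vertices: (1,6.5) (19.5,19) (13.5,23) (11,20)
edge 0: (1,6.5)→(19.5,19)  cross = 1·19 − 19.5·6.5 = -107.7500; (r_i+r_j)·cross = 20.5·-107.7500 = -2208.8750
edge 1: (19.5,19)→(13.5,23)  cross = 19.5·23 − 13.5·19 = 192.0000; (r_i+r_j)·cross = 33·192.0000 = 6336.0000
edge 2: (13.5,23)→(11,20)  cross = 13.5·20 − 11·23 = 17.0000; (r_i+r_j)·cross = 24.5·17.0000 = 416.5000
edge 3: (11,20)→(1,6.5)  cross = 11·6.5 − 1·20 = 51.5000; (r_i+r_j)·cross = 12·51.5000 = 618.0000
Σcross = 152.7500 → A = |Σcross|/2 = 76.3750 mm²
Σ(r_i+r_j)·cross = 5161.6250 → first moment M = |Σ|/6 = 860.2708
R_c = M/A = 860.2708/76.3750 = 11.2638 mm
θ = 227° = 3.961897 rad
V = θ·R_c·A = 3.961897·11.2638·76.3750 = 3408.305 mm³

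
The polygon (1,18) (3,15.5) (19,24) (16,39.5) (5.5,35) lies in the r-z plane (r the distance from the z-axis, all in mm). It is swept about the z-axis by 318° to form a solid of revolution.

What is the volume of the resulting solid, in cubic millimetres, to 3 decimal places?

Volume = 14396.734 mm³

Profile (r,z), 5 vertices: (1,18) (3,15.5) (19,24) (16,39.5) (5.5,35)
edge 0: (1,18)→(3,15.5)  cross = 1·15.5 − 3·18 = -38.5000; (r_i+r_j)·cross = 4·-38.5000 = -154.0000
edge 1: (3,15.5)→(19,24)  cross = 3·24 − 19·15.5 = -222.5000; (r_i+r_j)·cross = 22·-222.5000 = -4895.0000
edge 2: (19,24)→(16,39.5)  cross = 19·39.5 − 16·24 = 366.5000; (r_i+r_j)·cross = 35·366.5000 = 12827.5000
edge 3: (16,39.5)→(5.5,35)  cross = 16·35 − 5.5·39.5 = 342.7500; (r_i+r_j)·cross = 21.5·342.7500 = 7369.1250
edge 4: (5.5,35)→(1,18)  cross = 5.5·18 − 1·35 = 64.0000; (r_i+r_j)·cross = 6.5·64.0000 = 416.0000
Σcross = 512.2500 → A = |Σcross|/2 = 256.1250 mm²
Σ(r_i+r_j)·cross = 15563.6250 → first moment M = |Σ|/6 = 2593.9375
R_c = M/A = 2593.9375/256.1250 = 10.1276 mm
θ = 318° = 5.550147 rad
V = θ·R_c·A = 5.550147·10.1276·256.1250 = 14396.734 mm³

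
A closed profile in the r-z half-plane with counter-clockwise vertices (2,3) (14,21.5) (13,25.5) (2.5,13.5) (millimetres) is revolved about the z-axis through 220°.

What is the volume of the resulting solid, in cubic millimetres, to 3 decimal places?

Profile (r,z), 4 vertices: (2,3) (14,21.5) (13,25.5) (2.5,13.5)
edge 0: (2,3)→(14,21.5)  cross = 2·21.5 − 14·3 = 1.0000; (r_i+r_j)·cross = 16·1.0000 = 16.0000
edge 1: (14,21.5)→(13,25.5)  cross = 14·25.5 − 13·21.5 = 77.5000; (r_i+r_j)·cross = 27·77.5000 = 2092.5000
edge 2: (13,25.5)→(2.5,13.5)  cross = 13·13.5 − 2.5·25.5 = 111.7500; (r_i+r_j)·cross = 15.5·111.7500 = 1732.1250
edge 3: (2.5,13.5)→(2,3)  cross = 2.5·3 − 2·13.5 = -19.5000; (r_i+r_j)·cross = 4.5·-19.5000 = -87.7500
Σcross = 170.7500 → A = |Σcross|/2 = 85.3750 mm²
Σ(r_i+r_j)·cross = 3752.8750 → first moment M = |Σ|/6 = 625.4792
R_c = M/A = 625.4792/85.3750 = 7.3263 mm
θ = 220° = 3.839724 rad
V = θ·R_c·A = 3.839724·7.3263·85.3750 = 2401.668 mm³

Volume = 2401.668 mm³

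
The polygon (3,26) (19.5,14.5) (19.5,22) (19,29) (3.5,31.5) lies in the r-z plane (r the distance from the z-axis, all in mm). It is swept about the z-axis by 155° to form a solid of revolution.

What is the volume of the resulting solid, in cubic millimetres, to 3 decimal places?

Volume = 5461.695 mm³

Profile (r,z), 5 vertices: (3,26) (19.5,14.5) (19.5,22) (19,29) (3.5,31.5)
edge 0: (3,26)→(19.5,14.5)  cross = 3·14.5 − 19.5·26 = -463.5000; (r_i+r_j)·cross = 22.5·-463.5000 = -10428.7500
edge 1: (19.5,14.5)→(19.5,22)  cross = 19.5·22 − 19.5·14.5 = 146.2500; (r_i+r_j)·cross = 39·146.2500 = 5703.7500
edge 2: (19.5,22)→(19,29)  cross = 19.5·29 − 19·22 = 147.5000; (r_i+r_j)·cross = 38.5·147.5000 = 5678.7500
edge 3: (19,29)→(3.5,31.5)  cross = 19·31.5 − 3.5·29 = 497.0000; (r_i+r_j)·cross = 22.5·497.0000 = 11182.5000
edge 4: (3.5,31.5)→(3,26)  cross = 3.5·26 − 3·31.5 = -3.5000; (r_i+r_j)·cross = 6.5·-3.5000 = -22.7500
Σcross = 323.7500 → A = |Σcross|/2 = 161.8750 mm²
Σ(r_i+r_j)·cross = 12113.5000 → first moment M = |Σ|/6 = 2018.9167
R_c = M/A = 2018.9167/161.8750 = 12.4721 mm
θ = 155° = 2.705260 rad
V = θ·R_c·A = 2.705260·12.4721·161.8750 = 5461.695 mm³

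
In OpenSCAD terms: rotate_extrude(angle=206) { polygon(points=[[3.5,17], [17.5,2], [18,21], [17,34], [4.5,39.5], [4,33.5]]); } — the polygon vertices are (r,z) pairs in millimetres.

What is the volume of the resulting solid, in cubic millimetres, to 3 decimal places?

Volume = 15166.204 mm³

Profile (r,z), 6 vertices: (3.5,17) (17.5,2) (18,21) (17,34) (4.5,39.5) (4,33.5)
edge 0: (3.5,17)→(17.5,2)  cross = 3.5·2 − 17.5·17 = -290.5000; (r_i+r_j)·cross = 21·-290.5000 = -6100.5000
edge 1: (17.5,2)→(18,21)  cross = 17.5·21 − 18·2 = 331.5000; (r_i+r_j)·cross = 35.5·331.5000 = 11768.2500
edge 2: (18,21)→(17,34)  cross = 18·34 − 17·21 = 255.0000; (r_i+r_j)·cross = 35·255.0000 = 8925.0000
edge 3: (17,34)→(4.5,39.5)  cross = 17·39.5 − 4.5·34 = 518.5000; (r_i+r_j)·cross = 21.5·518.5000 = 11147.7500
edge 4: (4.5,39.5)→(4,33.5)  cross = 4.5·33.5 − 4·39.5 = -7.2500; (r_i+r_j)·cross = 8.5·-7.2500 = -61.6250
edge 5: (4,33.5)→(3.5,17)  cross = 4·17 − 3.5·33.5 = -49.2500; (r_i+r_j)·cross = 7.5·-49.2500 = -369.3750
Σcross = 758.0000 → A = |Σcross|/2 = 379.0000 mm²
Σ(r_i+r_j)·cross = 25309.5000 → first moment M = |Σ|/6 = 4218.2500
R_c = M/A = 4218.2500/379.0000 = 11.1299 mm
θ = 206° = 3.595378 rad
V = θ·R_c·A = 3.595378·11.1299·379.0000 = 15166.204 mm³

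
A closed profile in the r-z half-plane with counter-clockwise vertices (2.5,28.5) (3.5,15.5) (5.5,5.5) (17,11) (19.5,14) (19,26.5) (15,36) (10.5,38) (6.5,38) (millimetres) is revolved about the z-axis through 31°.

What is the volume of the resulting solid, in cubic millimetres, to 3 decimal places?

Profile (r,z), 9 vertices: (2.5,28.5) (3.5,15.5) (5.5,5.5) (17,11) (19.5,14) (19,26.5) (15,36) (10.5,38) (6.5,38)
edge 0: (2.5,28.5)→(3.5,15.5)  cross = 2.5·15.5 − 3.5·28.5 = -61.0000; (r_i+r_j)·cross = 6·-61.0000 = -366.0000
edge 1: (3.5,15.5)→(5.5,5.5)  cross = 3.5·5.5 − 5.5·15.5 = -66.0000; (r_i+r_j)·cross = 9·-66.0000 = -594.0000
edge 2: (5.5,5.5)→(17,11)  cross = 5.5·11 − 17·5.5 = -33.0000; (r_i+r_j)·cross = 22.5·-33.0000 = -742.5000
edge 3: (17,11)→(19.5,14)  cross = 17·14 − 19.5·11 = 23.5000; (r_i+r_j)·cross = 36.5·23.5000 = 857.7500
edge 4: (19.5,14)→(19,26.5)  cross = 19.5·26.5 − 19·14 = 250.7500; (r_i+r_j)·cross = 38.5·250.7500 = 9653.8750
edge 5: (19,26.5)→(15,36)  cross = 19·36 − 15·26.5 = 286.5000; (r_i+r_j)·cross = 34·286.5000 = 9741.0000
edge 6: (15,36)→(10.5,38)  cross = 15·38 − 10.5·36 = 192.0000; (r_i+r_j)·cross = 25.5·192.0000 = 4896.0000
edge 7: (10.5,38)→(6.5,38)  cross = 10.5·38 − 6.5·38 = 152.0000; (r_i+r_j)·cross = 17·152.0000 = 2584.0000
edge 8: (6.5,38)→(2.5,28.5)  cross = 6.5·28.5 − 2.5·38 = 90.2500; (r_i+r_j)·cross = 9·90.2500 = 812.2500
Σcross = 835.0000 → A = |Σcross|/2 = 417.5000 mm²
Σ(r_i+r_j)·cross = 26842.3750 → first moment M = |Σ|/6 = 4473.7292
R_c = M/A = 4473.7292/417.5000 = 10.7155 mm
θ = 31° = 0.541052 rad
V = θ·R_c·A = 0.541052·10.7155·417.5000 = 2420.520 mm³

Volume = 2420.520 mm³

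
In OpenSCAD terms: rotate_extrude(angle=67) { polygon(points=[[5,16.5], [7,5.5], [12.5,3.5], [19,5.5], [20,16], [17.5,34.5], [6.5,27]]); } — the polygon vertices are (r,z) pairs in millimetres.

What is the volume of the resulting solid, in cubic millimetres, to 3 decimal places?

Profile (r,z), 7 vertices: (5,16.5) (7,5.5) (12.5,3.5) (19,5.5) (20,16) (17.5,34.5) (6.5,27)
edge 0: (5,16.5)→(7,5.5)  cross = 5·5.5 − 7·16.5 = -88.0000; (r_i+r_j)·cross = 12·-88.0000 = -1056.0000
edge 1: (7,5.5)→(12.5,3.5)  cross = 7·3.5 − 12.5·5.5 = -44.2500; (r_i+r_j)·cross = 19.5·-44.2500 = -862.8750
edge 2: (12.5,3.5)→(19,5.5)  cross = 12.5·5.5 − 19·3.5 = 2.2500; (r_i+r_j)·cross = 31.5·2.2500 = 70.8750
edge 3: (19,5.5)→(20,16)  cross = 19·16 − 20·5.5 = 194.0000; (r_i+r_j)·cross = 39·194.0000 = 7566.0000
edge 4: (20,16)→(17.5,34.5)  cross = 20·34.5 − 17.5·16 = 410.0000; (r_i+r_j)·cross = 37.5·410.0000 = 15375.0000
edge 5: (17.5,34.5)→(6.5,27)  cross = 17.5·27 − 6.5·34.5 = 248.2500; (r_i+r_j)·cross = 24·248.2500 = 5958.0000
edge 6: (6.5,27)→(5,16.5)  cross = 6.5·16.5 − 5·27 = -27.7500; (r_i+r_j)·cross = 11.5·-27.7500 = -319.1250
Σcross = 694.5000 → A = |Σcross|/2 = 347.2500 mm²
Σ(r_i+r_j)·cross = 26731.8750 → first moment M = |Σ|/6 = 4455.3125
R_c = M/A = 4455.3125/347.2500 = 12.8303 mm
θ = 67° = 1.169371 rad
V = θ·R_c·A = 1.169371·12.8303·347.2500 = 5209.911 mm³

Volume = 5209.911 mm³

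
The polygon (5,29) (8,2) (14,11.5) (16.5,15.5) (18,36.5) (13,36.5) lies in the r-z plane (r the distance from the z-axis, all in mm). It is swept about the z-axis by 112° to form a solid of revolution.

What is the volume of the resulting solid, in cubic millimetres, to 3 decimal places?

Volume = 6406.347 mm³

Profile (r,z), 6 vertices: (5,29) (8,2) (14,11.5) (16.5,15.5) (18,36.5) (13,36.5)
edge 0: (5,29)→(8,2)  cross = 5·2 − 8·29 = -222.0000; (r_i+r_j)·cross = 13·-222.0000 = -2886.0000
edge 1: (8,2)→(14,11.5)  cross = 8·11.5 − 14·2 = 64.0000; (r_i+r_j)·cross = 22·64.0000 = 1408.0000
edge 2: (14,11.5)→(16.5,15.5)  cross = 14·15.5 − 16.5·11.5 = 27.2500; (r_i+r_j)·cross = 30.5·27.2500 = 831.1250
edge 3: (16.5,15.5)→(18,36.5)  cross = 16.5·36.5 − 18·15.5 = 323.2500; (r_i+r_j)·cross = 34.5·323.2500 = 11152.1250
edge 4: (18,36.5)→(13,36.5)  cross = 18·36.5 − 13·36.5 = 182.5000; (r_i+r_j)·cross = 31·182.5000 = 5657.5000
edge 5: (13,36.5)→(5,29)  cross = 13·29 − 5·36.5 = 194.5000; (r_i+r_j)·cross = 18·194.5000 = 3501.0000
Σcross = 569.5000 → A = |Σcross|/2 = 284.7500 mm²
Σ(r_i+r_j)·cross = 19663.7500 → first moment M = |Σ|/6 = 3277.2917
R_c = M/A = 3277.2917/284.7500 = 11.5094 mm
θ = 112° = 1.954769 rad
V = θ·R_c·A = 1.954769·11.5094·284.7500 = 6406.347 mm³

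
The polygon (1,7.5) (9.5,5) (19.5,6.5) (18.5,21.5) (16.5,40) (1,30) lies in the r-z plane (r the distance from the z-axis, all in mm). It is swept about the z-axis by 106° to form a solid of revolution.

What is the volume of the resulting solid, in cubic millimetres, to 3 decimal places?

Profile (r,z), 6 vertices: (1,7.5) (9.5,5) (19.5,6.5) (18.5,21.5) (16.5,40) (1,30)
edge 0: (1,7.5)→(9.5,5)  cross = 1·5 − 9.5·7.5 = -66.2500; (r_i+r_j)·cross = 10.5·-66.2500 = -695.6250
edge 1: (9.5,5)→(19.5,6.5)  cross = 9.5·6.5 − 19.5·5 = -35.7500; (r_i+r_j)·cross = 29·-35.7500 = -1036.7500
edge 2: (19.5,6.5)→(18.5,21.5)  cross = 19.5·21.5 − 18.5·6.5 = 299.0000; (r_i+r_j)·cross = 38·299.0000 = 11362.0000
edge 3: (18.5,21.5)→(16.5,40)  cross = 18.5·40 − 16.5·21.5 = 385.2500; (r_i+r_j)·cross = 35·385.2500 = 13483.7500
edge 4: (16.5,40)→(1,30)  cross = 16.5·30 − 1·40 = 455.0000; (r_i+r_j)·cross = 17.5·455.0000 = 7962.5000
edge 5: (1,30)→(1,7.5)  cross = 1·7.5 − 1·30 = -22.5000; (r_i+r_j)·cross = 2·-22.5000 = -45.0000
Σcross = 1014.7500 → A = |Σcross|/2 = 507.3750 mm²
Σ(r_i+r_j)·cross = 31030.8750 → first moment M = |Σ|/6 = 5171.8125
R_c = M/A = 5171.8125/507.3750 = 10.1933 mm
θ = 106° = 1.850049 rad
V = θ·R_c·A = 1.850049·10.1933·507.3750 = 9568.107 mm³

Volume = 9568.107 mm³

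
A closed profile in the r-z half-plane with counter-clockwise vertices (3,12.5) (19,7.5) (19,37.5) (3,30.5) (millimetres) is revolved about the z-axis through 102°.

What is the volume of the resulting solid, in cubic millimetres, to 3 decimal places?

Volume = 7975.457 mm³

Profile (r,z), 4 vertices: (3,12.5) (19,7.5) (19,37.5) (3,30.5)
edge 0: (3,12.5)→(19,7.5)  cross = 3·7.5 − 19·12.5 = -215.0000; (r_i+r_j)·cross = 22·-215.0000 = -4730.0000
edge 1: (19,7.5)→(19,37.5)  cross = 19·37.5 − 19·7.5 = 570.0000; (r_i+r_j)·cross = 38·570.0000 = 21660.0000
edge 2: (19,37.5)→(3,30.5)  cross = 19·30.5 − 3·37.5 = 467.0000; (r_i+r_j)·cross = 22·467.0000 = 10274.0000
edge 3: (3,30.5)→(3,12.5)  cross = 3·12.5 − 3·30.5 = -54.0000; (r_i+r_j)·cross = 6·-54.0000 = -324.0000
Σcross = 768.0000 → A = |Σcross|/2 = 384.0000 mm²
Σ(r_i+r_j)·cross = 26880.0000 → first moment M = |Σ|/6 = 4480.0000
R_c = M/A = 4480.0000/384.0000 = 11.6667 mm
θ = 102° = 1.780236 rad
V = θ·R_c·A = 1.780236·11.6667·384.0000 = 7975.457 mm³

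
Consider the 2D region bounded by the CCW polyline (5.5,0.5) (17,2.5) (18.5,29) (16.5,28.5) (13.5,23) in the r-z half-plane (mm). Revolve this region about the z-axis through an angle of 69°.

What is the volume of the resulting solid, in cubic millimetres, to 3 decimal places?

Volume = 3061.122 mm³

Profile (r,z), 5 vertices: (5.5,0.5) (17,2.5) (18.5,29) (16.5,28.5) (13.5,23)
edge 0: (5.5,0.5)→(17,2.5)  cross = 5.5·2.5 − 17·0.5 = 5.2500; (r_i+r_j)·cross = 22.5·5.2500 = 118.1250
edge 1: (17,2.5)→(18.5,29)  cross = 17·29 − 18.5·2.5 = 446.7500; (r_i+r_j)·cross = 35.5·446.7500 = 15859.6250
edge 2: (18.5,29)→(16.5,28.5)  cross = 18.5·28.5 − 16.5·29 = 48.7500; (r_i+r_j)·cross = 35·48.7500 = 1706.2500
edge 3: (16.5,28.5)→(13.5,23)  cross = 16.5·23 − 13.5·28.5 = -5.2500; (r_i+r_j)·cross = 30·-5.2500 = -157.5000
edge 4: (13.5,23)→(5.5,0.5)  cross = 13.5·0.5 − 5.5·23 = -119.7500; (r_i+r_j)·cross = 19·-119.7500 = -2275.2500
Σcross = 375.7500 → A = |Σcross|/2 = 187.8750 mm²
Σ(r_i+r_j)·cross = 15251.2500 → first moment M = |Σ|/6 = 2541.8750
R_c = M/A = 2541.8750/187.8750 = 13.5296 mm
θ = 69° = 1.204277 rad
V = θ·R_c·A = 1.204277·13.5296·187.8750 = 3061.122 mm³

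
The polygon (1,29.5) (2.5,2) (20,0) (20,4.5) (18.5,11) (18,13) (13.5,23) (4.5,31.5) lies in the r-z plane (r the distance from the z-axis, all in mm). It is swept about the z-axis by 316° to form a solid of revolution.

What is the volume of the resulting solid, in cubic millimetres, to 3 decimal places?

Profile (r,z), 8 vertices: (1,29.5) (2.5,2) (20,0) (20,4.5) (18.5,11) (18,13) (13.5,23) (4.5,31.5)
edge 0: (1,29.5)→(2.5,2)  cross = 1·2 − 2.5·29.5 = -71.7500; (r_i+r_j)·cross = 3.5·-71.7500 = -251.1250
edge 1: (2.5,2)→(20,0)  cross = 2.5·0 − 20·2 = -40.0000; (r_i+r_j)·cross = 22.5·-40.0000 = -900.0000
edge 2: (20,0)→(20,4.5)  cross = 20·4.5 − 20·0 = 90.0000; (r_i+r_j)·cross = 40·90.0000 = 3600.0000
edge 3: (20,4.5)→(18.5,11)  cross = 20·11 − 18.5·4.5 = 136.7500; (r_i+r_j)·cross = 38.5·136.7500 = 5264.8750
edge 4: (18.5,11)→(18,13)  cross = 18.5·13 − 18·11 = 42.5000; (r_i+r_j)·cross = 36.5·42.5000 = 1551.2500
edge 5: (18,13)→(13.5,23)  cross = 18·23 − 13.5·13 = 238.5000; (r_i+r_j)·cross = 31.5·238.5000 = 7512.7500
edge 6: (13.5,23)→(4.5,31.5)  cross = 13.5·31.5 − 4.5·23 = 321.7500; (r_i+r_j)·cross = 18·321.7500 = 5791.5000
edge 7: (4.5,31.5)→(1,29.5)  cross = 4.5·29.5 − 1·31.5 = 101.2500; (r_i+r_j)·cross = 5.5·101.2500 = 556.8750
Σcross = 819.0000 → A = |Σcross|/2 = 409.5000 mm²
Σ(r_i+r_j)·cross = 23126.1250 → first moment M = |Σ|/6 = 3854.3542
R_c = M/A = 3854.3542/409.5000 = 9.4123 mm
θ = 316° = 5.515240 rad
V = θ·R_c·A = 5.515240·9.4123·409.5000 = 21257.690 mm³

Volume = 21257.690 mm³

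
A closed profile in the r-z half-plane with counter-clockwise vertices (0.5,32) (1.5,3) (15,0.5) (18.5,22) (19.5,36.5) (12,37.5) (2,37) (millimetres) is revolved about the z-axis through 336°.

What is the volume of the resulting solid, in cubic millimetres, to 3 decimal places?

Profile (r,z), 7 vertices: (0.5,32) (1.5,3) (15,0.5) (18.5,22) (19.5,36.5) (12,37.5) (2,37)
edge 0: (0.5,32)→(1.5,3)  cross = 0.5·3 − 1.5·32 = -46.5000; (r_i+r_j)·cross = 2·-46.5000 = -93.0000
edge 1: (1.5,3)→(15,0.5)  cross = 1.5·0.5 − 15·3 = -44.2500; (r_i+r_j)·cross = 16.5·-44.2500 = -730.1250
edge 2: (15,0.5)→(18.5,22)  cross = 15·22 − 18.5·0.5 = 320.7500; (r_i+r_j)·cross = 33.5·320.7500 = 10745.1250
edge 3: (18.5,22)→(19.5,36.5)  cross = 18.5·36.5 − 19.5·22 = 246.2500; (r_i+r_j)·cross = 38·246.2500 = 9357.5000
edge 4: (19.5,36.5)→(12,37.5)  cross = 19.5·37.5 − 12·36.5 = 293.2500; (r_i+r_j)·cross = 31.5·293.2500 = 9237.3750
edge 5: (12,37.5)→(2,37)  cross = 12·37 − 2·37.5 = 369.0000; (r_i+r_j)·cross = 14·369.0000 = 5166.0000
edge 6: (2,37)→(0.5,32)  cross = 2·32 − 0.5·37 = 45.5000; (r_i+r_j)·cross = 2.5·45.5000 = 113.7500
Σcross = 1184.0000 → A = |Σcross|/2 = 592.0000 mm²
Σ(r_i+r_j)·cross = 33796.6250 → first moment M = |Σ|/6 = 5632.7708
R_c = M/A = 5632.7708/592.0000 = 9.5148 mm
θ = 336° = 5.864306 rad
V = θ·R_c·A = 5.864306·9.5148·592.0000 = 33032.293 mm³

Volume = 33032.293 mm³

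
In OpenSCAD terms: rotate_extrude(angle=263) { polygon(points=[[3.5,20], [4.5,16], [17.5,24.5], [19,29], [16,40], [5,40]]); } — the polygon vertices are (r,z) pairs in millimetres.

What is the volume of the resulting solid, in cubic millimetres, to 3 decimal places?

Volume = 12842.277 mm³

Profile (r,z), 6 vertices: (3.5,20) (4.5,16) (17.5,24.5) (19,29) (16,40) (5,40)
edge 0: (3.5,20)→(4.5,16)  cross = 3.5·16 − 4.5·20 = -34.0000; (r_i+r_j)·cross = 8·-34.0000 = -272.0000
edge 1: (4.5,16)→(17.5,24.5)  cross = 4.5·24.5 − 17.5·16 = -169.7500; (r_i+r_j)·cross = 22·-169.7500 = -3734.5000
edge 2: (17.5,24.5)→(19,29)  cross = 17.5·29 − 19·24.5 = 42.0000; (r_i+r_j)·cross = 36.5·42.0000 = 1533.0000
edge 3: (19,29)→(16,40)  cross = 19·40 − 16·29 = 296.0000; (r_i+r_j)·cross = 35·296.0000 = 10360.0000
edge 4: (16,40)→(5,40)  cross = 16·40 − 5·40 = 440.0000; (r_i+r_j)·cross = 21·440.0000 = 9240.0000
edge 5: (5,40)→(3.5,20)  cross = 5·20 − 3.5·40 = -40.0000; (r_i+r_j)·cross = 8.5·-40.0000 = -340.0000
Σcross = 534.2500 → A = |Σcross|/2 = 267.1250 mm²
Σ(r_i+r_j)·cross = 16786.5000 → first moment M = |Σ|/6 = 2797.7500
R_c = M/A = 2797.7500/267.1250 = 10.4736 mm
θ = 263° = 4.590216 rad
V = θ·R_c·A = 4.590216·10.4736·267.1250 = 12842.277 mm³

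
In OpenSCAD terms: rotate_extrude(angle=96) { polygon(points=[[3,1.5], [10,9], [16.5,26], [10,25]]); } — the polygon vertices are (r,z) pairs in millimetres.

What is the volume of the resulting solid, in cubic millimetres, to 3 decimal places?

Profile (r,z), 4 vertices: (3,1.5) (10,9) (16.5,26) (10,25)
edge 0: (3,1.5)→(10,9)  cross = 3·9 − 10·1.5 = 12.0000; (r_i+r_j)·cross = 13·12.0000 = 156.0000
edge 1: (10,9)→(16.5,26)  cross = 10·26 − 16.5·9 = 111.5000; (r_i+r_j)·cross = 26.5·111.5000 = 2954.7500
edge 2: (16.5,26)→(10,25)  cross = 16.5·25 − 10·26 = 152.5000; (r_i+r_j)·cross = 26.5·152.5000 = 4041.2500
edge 3: (10,25)→(3,1.5)  cross = 10·1.5 − 3·25 = -60.0000; (r_i+r_j)·cross = 13·-60.0000 = -780.0000
Σcross = 216.0000 → A = |Σcross|/2 = 108.0000 mm²
Σ(r_i+r_j)·cross = 6372.0000 → first moment M = |Σ|/6 = 1062.0000
R_c = M/A = 1062.0000/108.0000 = 9.8333 mm
θ = 96° = 1.675516 rad
V = θ·R_c·A = 1.675516·9.8333·108.0000 = 1779.398 mm³

Volume = 1779.398 mm³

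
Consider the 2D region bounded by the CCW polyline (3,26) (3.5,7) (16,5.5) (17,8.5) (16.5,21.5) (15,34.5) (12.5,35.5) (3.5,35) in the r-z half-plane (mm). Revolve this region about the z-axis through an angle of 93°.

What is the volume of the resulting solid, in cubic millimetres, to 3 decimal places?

Volume = 5995.601 mm³

Profile (r,z), 8 vertices: (3,26) (3.5,7) (16,5.5) (17,8.5) (16.5,21.5) (15,34.5) (12.5,35.5) (3.5,35)
edge 0: (3,26)→(3.5,7)  cross = 3·7 − 3.5·26 = -70.0000; (r_i+r_j)·cross = 6.5·-70.0000 = -455.0000
edge 1: (3.5,7)→(16,5.5)  cross = 3.5·5.5 − 16·7 = -92.7500; (r_i+r_j)·cross = 19.5·-92.7500 = -1808.6250
edge 2: (16,5.5)→(17,8.5)  cross = 16·8.5 − 17·5.5 = 42.5000; (r_i+r_j)·cross = 33·42.5000 = 1402.5000
edge 3: (17,8.5)→(16.5,21.5)  cross = 17·21.5 − 16.5·8.5 = 225.2500; (r_i+r_j)·cross = 33.5·225.2500 = 7545.8750
edge 4: (16.5,21.5)→(15,34.5)  cross = 16.5·34.5 − 15·21.5 = 246.7500; (r_i+r_j)·cross = 31.5·246.7500 = 7772.6250
edge 5: (15,34.5)→(12.5,35.5)  cross = 15·35.5 − 12.5·34.5 = 101.2500; (r_i+r_j)·cross = 27.5·101.2500 = 2784.3750
edge 6: (12.5,35.5)→(3.5,35)  cross = 12.5·35 − 3.5·35.5 = 313.2500; (r_i+r_j)·cross = 16·313.2500 = 5012.0000
edge 7: (3.5,35)→(3,26)  cross = 3.5·26 − 3·35 = -14.0000; (r_i+r_j)·cross = 6.5·-14.0000 = -91.0000
Σcross = 752.2500 → A = |Σcross|/2 = 376.1250 mm²
Σ(r_i+r_j)·cross = 22162.7500 → first moment M = |Σ|/6 = 3693.7917
R_c = M/A = 3693.7917/376.1250 = 9.8206 mm
θ = 93° = 1.623156 rad
V = θ·R_c·A = 1.623156·9.8206·376.1250 = 5995.601 mm³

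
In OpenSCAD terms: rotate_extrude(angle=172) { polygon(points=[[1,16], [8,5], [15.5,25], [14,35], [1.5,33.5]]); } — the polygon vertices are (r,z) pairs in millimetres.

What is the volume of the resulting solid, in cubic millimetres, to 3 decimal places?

Profile (r,z), 5 vertices: (1,16) (8,5) (15.5,25) (14,35) (1.5,33.5)
edge 0: (1,16)→(8,5)  cross = 1·5 − 8·16 = -123.0000; (r_i+r_j)·cross = 9·-123.0000 = -1107.0000
edge 1: (8,5)→(15.5,25)  cross = 8·25 − 15.5·5 = 122.5000; (r_i+r_j)·cross = 23.5·122.5000 = 2878.7500
edge 2: (15.5,25)→(14,35)  cross = 15.5·35 − 14·25 = 192.5000; (r_i+r_j)·cross = 29.5·192.5000 = 5678.7500
edge 3: (14,35)→(1.5,33.5)  cross = 14·33.5 − 1.5·35 = 416.5000; (r_i+r_j)·cross = 15.5·416.5000 = 6455.7500
edge 4: (1.5,33.5)→(1,16)  cross = 1.5·16 − 1·33.5 = -9.5000; (r_i+r_j)·cross = 2.5·-9.5000 = -23.7500
Σcross = 599.0000 → A = |Σcross|/2 = 299.5000 mm²
Σ(r_i+r_j)·cross = 13882.5000 → first moment M = |Σ|/6 = 2313.7500
R_c = M/A = 2313.7500/299.5000 = 7.7254 mm
θ = 172° = 3.001966 rad
V = θ·R_c·A = 3.001966·7.7254·299.5000 = 6945.800 mm³

Volume = 6945.800 mm³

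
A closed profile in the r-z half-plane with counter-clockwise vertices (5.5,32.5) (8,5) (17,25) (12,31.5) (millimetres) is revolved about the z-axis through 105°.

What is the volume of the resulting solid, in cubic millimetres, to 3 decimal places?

Profile (r,z), 4 vertices: (5.5,32.5) (8,5) (17,25) (12,31.5)
edge 0: (5.5,32.5)→(8,5)  cross = 5.5·5 − 8·32.5 = -232.5000; (r_i+r_j)·cross = 13.5·-232.5000 = -3138.7500
edge 1: (8,5)→(17,25)  cross = 8·25 − 17·5 = 115.0000; (r_i+r_j)·cross = 25·115.0000 = 2875.0000
edge 2: (17,25)→(12,31.5)  cross = 17·31.5 − 12·25 = 235.5000; (r_i+r_j)·cross = 29·235.5000 = 6829.5000
edge 3: (12,31.5)→(5.5,32.5)  cross = 12·32.5 − 5.5·31.5 = 216.7500; (r_i+r_j)·cross = 17.5·216.7500 = 3793.1250
Σcross = 334.7500 → A = |Σcross|/2 = 167.3750 mm²
Σ(r_i+r_j)·cross = 10358.8750 → first moment M = |Σ|/6 = 1726.4792
R_c = M/A = 1726.4792/167.3750 = 10.3150 mm
θ = 105° = 1.832596 rad
V = θ·R_c·A = 1.832596·10.3150·167.3750 = 3163.938 mm³

Volume = 3163.938 mm³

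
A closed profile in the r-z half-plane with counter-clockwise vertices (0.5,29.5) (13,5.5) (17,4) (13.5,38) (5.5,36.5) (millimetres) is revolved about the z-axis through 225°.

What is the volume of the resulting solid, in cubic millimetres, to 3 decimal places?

Volume = 11732.621 mm³

Profile (r,z), 5 vertices: (0.5,29.5) (13,5.5) (17,4) (13.5,38) (5.5,36.5)
edge 0: (0.5,29.5)→(13,5.5)  cross = 0.5·5.5 − 13·29.5 = -380.7500; (r_i+r_j)·cross = 13.5·-380.7500 = -5140.1250
edge 1: (13,5.5)→(17,4)  cross = 13·4 − 17·5.5 = -41.5000; (r_i+r_j)·cross = 30·-41.5000 = -1245.0000
edge 2: (17,4)→(13.5,38)  cross = 17·38 − 13.5·4 = 592.0000; (r_i+r_j)·cross = 30.5·592.0000 = 18056.0000
edge 3: (13.5,38)→(5.5,36.5)  cross = 13.5·36.5 − 5.5·38 = 283.7500; (r_i+r_j)·cross = 19·283.7500 = 5391.2500
edge 4: (5.5,36.5)→(0.5,29.5)  cross = 5.5·29.5 − 0.5·36.5 = 144.0000; (r_i+r_j)·cross = 6·144.0000 = 864.0000
Σcross = 597.5000 → A = |Σcross|/2 = 298.7500 mm²
Σ(r_i+r_j)·cross = 17926.1250 → first moment M = |Σ|/6 = 2987.6875
R_c = M/A = 2987.6875/298.7500 = 10.0006 mm
θ = 225° = 3.926991 rad
V = θ·R_c·A = 3.926991·10.0006·298.7500 = 11732.621 mm³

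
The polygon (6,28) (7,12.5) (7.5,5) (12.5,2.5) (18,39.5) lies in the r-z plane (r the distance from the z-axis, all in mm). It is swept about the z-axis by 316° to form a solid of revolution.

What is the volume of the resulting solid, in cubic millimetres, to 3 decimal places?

Profile (r,z), 5 vertices: (6,28) (7,12.5) (7.5,5) (12.5,2.5) (18,39.5)
edge 0: (6,28)→(7,12.5)  cross = 6·12.5 − 7·28 = -121.0000; (r_i+r_j)·cross = 13·-121.0000 = -1573.0000
edge 1: (7,12.5)→(7.5,5)  cross = 7·5 − 7.5·12.5 = -58.7500; (r_i+r_j)·cross = 14.5·-58.7500 = -851.8750
edge 2: (7.5,5)→(12.5,2.5)  cross = 7.5·2.5 − 12.5·5 = -43.7500; (r_i+r_j)·cross = 20·-43.7500 = -875.0000
edge 3: (12.5,2.5)→(18,39.5)  cross = 12.5·39.5 − 18·2.5 = 448.7500; (r_i+r_j)·cross = 30.5·448.7500 = 13686.8750
edge 4: (18,39.5)→(6,28)  cross = 18·28 − 6·39.5 = 267.0000; (r_i+r_j)·cross = 24·267.0000 = 6408.0000
Σcross = 492.2500 → A = |Σcross|/2 = 246.1250 mm²
Σ(r_i+r_j)·cross = 16795.0000 → first moment M = |Σ|/6 = 2799.1667
R_c = M/A = 2799.1667/246.1250 = 11.3729 mm
θ = 316° = 5.515240 rad
V = θ·R_c·A = 5.515240·11.3729·246.1250 = 15438.077 mm³

Volume = 15438.077 mm³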